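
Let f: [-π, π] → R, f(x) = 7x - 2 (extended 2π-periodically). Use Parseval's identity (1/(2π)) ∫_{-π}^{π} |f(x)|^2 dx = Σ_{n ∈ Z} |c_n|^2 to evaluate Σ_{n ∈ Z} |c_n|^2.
Σ |c_n|^2 = 49π^2/3 + 4

Expand and integrate term by term over [-π, π]:
  ∫ (7x)^2 dx = 49·(2π^3/3); ∫ 2·7·(-2)·x dx = 0 (odd integrand); ∫ (-2)^2 dx = 4·2π.
So (1/(2π)) ∫_{-π}^{π} (7x - 2)^2 dx = 49π^2/3 + 4 = 49π^2/3 + 4.
Parseval ⇒ Σ |c_n|^2 = 49π^2/3 + 4.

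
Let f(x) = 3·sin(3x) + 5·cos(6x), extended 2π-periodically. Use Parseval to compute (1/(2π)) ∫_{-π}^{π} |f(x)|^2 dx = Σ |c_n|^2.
Σ |c_n|^2 = 17

Expand |f|^2 and use orthogonality of {sin(nx), cos(mx)} on [-π, π]:
  ∫_{-π}^{π} sin(nx)^2 dx = π, ∫ cos(mx)^2 dx = π, and cross terms integrate to 0.
So ∫_{-π}^{π} f(x)^2 dx = 3^2 · π + 5^2 · π = (9 + 25)π.
Divide by 2π: (9 + 25)/2 = 17.
By Parseval, this equals Σ |c_n|^2.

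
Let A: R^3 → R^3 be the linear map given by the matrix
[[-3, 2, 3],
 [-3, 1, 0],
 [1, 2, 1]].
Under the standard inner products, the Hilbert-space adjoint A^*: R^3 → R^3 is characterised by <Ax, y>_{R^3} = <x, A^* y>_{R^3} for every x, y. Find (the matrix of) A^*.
A^* = A^T =
[[-3, -3, 1],
 [2, 1, 2],
 [3, 0, 1]]

For real matrices with standard dot products, the defining identity <Ax, y> = <x, A^* y> gives (Ax)^T y = x^T (A^*) y, i.e. x^T A^T y = x^T (A^*) y. Since this holds for all x, y, we must have A^* = A^T. Therefore
A^* =
[[-3, -3, 1],
 [2, 1, 2],
 [3, 0, 1]].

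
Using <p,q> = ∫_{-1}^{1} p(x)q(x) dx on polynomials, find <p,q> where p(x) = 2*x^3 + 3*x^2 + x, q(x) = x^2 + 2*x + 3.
<p,q> = 152/15

Expand the product: p(x)·q(x) = 2*x^5 + 7*x^4 + 13*x^3 + 11*x^2 + 3*x.
∫_{-1}^{1} of each monomial x^k gives [2/(k+1) if k even, 0 if k odd]. Integrating term-by-term (or equivalently evaluating the antiderivative F(x) = x^6/3 + 7*x^5/5 + 13*x^4/4 + 11*x^3/3 + 3*x^2/2 at the endpoints):
  F(1) − F(−1) = 203/20 − (1/60) = 152/15.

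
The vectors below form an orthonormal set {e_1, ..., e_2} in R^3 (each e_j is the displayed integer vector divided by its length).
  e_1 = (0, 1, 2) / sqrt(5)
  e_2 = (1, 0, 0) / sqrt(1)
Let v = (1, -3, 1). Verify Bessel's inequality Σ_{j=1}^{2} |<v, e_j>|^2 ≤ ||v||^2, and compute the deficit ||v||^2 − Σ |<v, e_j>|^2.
Σ |<v, e_j>|^2 = 6/5; ||v||^2 = 11; deficit = 49/5

Write each e_j = u_j / sqrt(<u_j, u_j>) where u_j is the displayed integer vector. Then <v, e_j> = <v, u_j> / sqrt(<u_j, u_j>), so |<v, e_j>|^2 = <v, u_j>^2 / <u_j, u_j>.
Coefficients: <v, e_1> = -1/sqrt(5), <v, e_2> = 1/sqrt(1).
Square and sum: Σ |<v, e_j>|^2 = 6/5.
Compute ||v||^2 = v·v = 11.
Deficit = 11 − 6/5 = 49/5 ≥ 0, confirming Bessel's inequality. (The deficit equals ||v − Σ <v,e_j> e_j||^2, the squared distance from v to span{e_j}.)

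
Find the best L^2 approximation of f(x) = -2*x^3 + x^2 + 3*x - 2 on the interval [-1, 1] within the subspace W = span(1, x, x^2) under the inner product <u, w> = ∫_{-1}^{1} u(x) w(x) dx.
g(x) = x^2 + 9*x/5 - 2

The best approximation g ∈ W is the orthogonal projection of f onto W. Writing g = a_0 + a_1 x + a_2 x^2, the coefficients solve the normal equations G · a = b where
  G_{ij} = <φ_i, φ_j> and b_i = <f, φ_i>, with φ_0 = 1, φ_1 = x, φ_2 = x^2.
G =
  [2, 0, 2/3]
  [0, 2/3, 0]
  [2/3, 0, 2/5],
b = (-10/3, 6/5, -14/15).
Solving gives a_0 = -2, a_1 = 9/5, a_2 = 1, so
  g(x) = x^2 + 9*x/5 - 2.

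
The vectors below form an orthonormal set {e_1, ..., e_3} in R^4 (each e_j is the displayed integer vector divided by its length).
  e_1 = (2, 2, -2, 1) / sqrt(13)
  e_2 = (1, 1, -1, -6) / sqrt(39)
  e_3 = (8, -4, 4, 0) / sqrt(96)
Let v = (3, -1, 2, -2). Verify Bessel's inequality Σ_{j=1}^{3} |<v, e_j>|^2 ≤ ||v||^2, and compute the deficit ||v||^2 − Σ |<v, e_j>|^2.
Σ |<v, e_j>|^2 = 35/2; ||v||^2 = 18; deficit = 1/2

Write each e_j = u_j / sqrt(<u_j, u_j>) where u_j is the displayed integer vector. Then <v, e_j> = <v, u_j> / sqrt(<u_j, u_j>), so |<v, e_j>|^2 = <v, u_j>^2 / <u_j, u_j>.
Coefficients: <v, e_1> = -2/sqrt(13), <v, e_2> = 12/sqrt(39), <v, e_3> = 36/sqrt(96).
Square and sum: Σ |<v, e_j>|^2 = 35/2.
Compute ||v||^2 = v·v = 18.
Deficit = 18 − 35/2 = 1/2 ≥ 0, confirming Bessel's inequality. (The deficit equals ||v − Σ <v,e_j> e_j||^2, the squared distance from v to span{e_j}.)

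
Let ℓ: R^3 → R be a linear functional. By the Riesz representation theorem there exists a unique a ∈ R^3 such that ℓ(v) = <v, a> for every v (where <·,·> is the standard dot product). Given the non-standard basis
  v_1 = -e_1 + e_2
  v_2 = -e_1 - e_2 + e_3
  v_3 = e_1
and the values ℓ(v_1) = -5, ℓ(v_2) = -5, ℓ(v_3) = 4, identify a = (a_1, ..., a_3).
a = (4, -1, -2)

Write a = (a_1, ..., a_3) in the standard basis. For each basis vector v_i, ℓ(v_i) = <v_i, a> is a linear equation in the a_j's. Collect the n equations into a matrix system V a = ℓ, where row i of V is v_i (expressed in the standard basis). Since V is invertible (lower-triangular with 1s on the diagonal, up to permutation), solve by back-substitution:
  V =
[[-1, 1, 0],
 [-1, -1, 1],
 [1, 0, 0]]
  V a = (-5, -5, 4)
Solving gives a = (4, -1, -2).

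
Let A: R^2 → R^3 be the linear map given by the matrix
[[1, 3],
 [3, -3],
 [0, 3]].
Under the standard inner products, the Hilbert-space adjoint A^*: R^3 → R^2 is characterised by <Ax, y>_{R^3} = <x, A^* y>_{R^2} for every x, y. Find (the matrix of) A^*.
A^* = A^T =
[[1, 3, 0],
 [3, -3, 3]]

For real matrices with standard dot products, the defining identity <Ax, y> = <x, A^* y> gives (Ax)^T y = x^T (A^*) y, i.e. x^T A^T y = x^T (A^*) y. Since this holds for all x, y, we must have A^* = A^T. Therefore
A^* =
[[1, 3, 0],
 [3, -3, 3]].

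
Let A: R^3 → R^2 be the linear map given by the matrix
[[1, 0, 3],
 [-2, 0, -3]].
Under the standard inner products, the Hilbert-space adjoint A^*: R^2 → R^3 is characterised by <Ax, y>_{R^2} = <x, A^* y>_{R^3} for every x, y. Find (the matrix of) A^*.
A^* = A^T =
[[1, -2],
 [0, 0],
 [3, -3]]

For real matrices with standard dot products, the defining identity <Ax, y> = <x, A^* y> gives (Ax)^T y = x^T (A^*) y, i.e. x^T A^T y = x^T (A^*) y. Since this holds for all x, y, we must have A^* = A^T. Therefore
A^* =
[[1, -2],
 [0, 0],
 [3, -3]].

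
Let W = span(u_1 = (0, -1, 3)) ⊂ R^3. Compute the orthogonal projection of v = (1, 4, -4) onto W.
proj_W(v) = (0, 8/5, -24/5)

Set up U = [u_1 | ... | u_1] ∈ R^(3×1). The projector onto W = col(U) is P = U (U^T U)^(-1) U^T.
Compute U^T U =
  [10],
and U^T v = (-16).
Solve U^T U · c = U^T v for the coefficients: c = (-8/5). The projection is proj_W(v) = U c.
Check: (v - proj_W(v)) · u_1 = 0  (should be 0).
Result: proj_W(v) = (0, 8/5, -24/5).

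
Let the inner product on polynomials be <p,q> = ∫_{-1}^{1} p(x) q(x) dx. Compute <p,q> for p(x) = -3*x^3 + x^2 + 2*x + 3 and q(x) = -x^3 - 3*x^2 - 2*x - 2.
<p,q> = -726/35

Expand the product: p(x)·q(x) = 3*x^6 + 8*x^5 + x^4 - 5*x^3 - 15*x^2 - 10*x - 6.
∫_{-1}^{1} of each monomial x^k gives [2/(k+1) if k even, 0 if k odd]. Integrating term-by-term (or equivalently evaluating the antiderivative F(x) = 3*x^7/7 + 4*x^6/3 + x^5/5 - 5*x^4/4 - 5*x^3 - 5*x^2 - 6*x at the endpoints):
  F(1) − F(−1) = -6421/420 − (2291/420) = -726/35.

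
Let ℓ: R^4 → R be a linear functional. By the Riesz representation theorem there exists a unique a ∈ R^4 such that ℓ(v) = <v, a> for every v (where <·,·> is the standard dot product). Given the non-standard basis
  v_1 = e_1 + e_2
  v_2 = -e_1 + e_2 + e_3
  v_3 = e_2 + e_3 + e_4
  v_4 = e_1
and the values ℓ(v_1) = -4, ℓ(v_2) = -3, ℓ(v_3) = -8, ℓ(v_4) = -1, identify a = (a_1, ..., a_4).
a = (-1, -3, -1, -4)

Write a = (a_1, ..., a_4) in the standard basis. For each basis vector v_i, ℓ(v_i) = <v_i, a> is a linear equation in the a_j's. Collect the n equations into a matrix system V a = ℓ, where row i of V is v_i (expressed in the standard basis). Since V is invertible (lower-triangular with 1s on the diagonal, up to permutation), solve by back-substitution:
  V =
[[1, 1, 0, 0],
 [-1, 1, 1, 0],
 [0, 1, 1, 1],
 [1, 0, 0, 0]]
  V a = (-4, -3, -8, -1)
Solving gives a = (-1, -3, -1, -4).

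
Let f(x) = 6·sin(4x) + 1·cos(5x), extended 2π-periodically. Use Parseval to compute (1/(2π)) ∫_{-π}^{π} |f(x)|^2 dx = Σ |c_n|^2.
Σ |c_n|^2 = 37/2

Expand |f|^2 and use orthogonality of {sin(nx), cos(mx)} on [-π, π]:
  ∫_{-π}^{π} sin(nx)^2 dx = π, ∫ cos(mx)^2 dx = π, and cross terms integrate to 0.
So ∫_{-π}^{π} f(x)^2 dx = 6^2 · π + 1^2 · π = (36 + 1)π.
Divide by 2π: (36 + 1)/2 = 37/2.
By Parseval, this equals Σ |c_n|^2.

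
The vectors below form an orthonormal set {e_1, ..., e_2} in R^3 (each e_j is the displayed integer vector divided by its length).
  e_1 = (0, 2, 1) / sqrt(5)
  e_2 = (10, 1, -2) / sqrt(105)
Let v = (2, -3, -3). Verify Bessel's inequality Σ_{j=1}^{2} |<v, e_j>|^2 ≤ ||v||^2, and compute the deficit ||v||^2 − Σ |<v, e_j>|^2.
Σ |<v, e_j>|^2 = 446/21; ||v||^2 = 22; deficit = 16/21

Write each e_j = u_j / sqrt(<u_j, u_j>) where u_j is the displayed integer vector. Then <v, e_j> = <v, u_j> / sqrt(<u_j, u_j>), so |<v, e_j>|^2 = <v, u_j>^2 / <u_j, u_j>.
Coefficients: <v, e_1> = -9/sqrt(5), <v, e_2> = 23/sqrt(105).
Square and sum: Σ |<v, e_j>|^2 = 446/21.
Compute ||v||^2 = v·v = 22.
Deficit = 22 − 446/21 = 16/21 ≥ 0, confirming Bessel's inequality. (The deficit equals ||v − Σ <v,e_j> e_j||^2, the squared distance from v to span{e_j}.)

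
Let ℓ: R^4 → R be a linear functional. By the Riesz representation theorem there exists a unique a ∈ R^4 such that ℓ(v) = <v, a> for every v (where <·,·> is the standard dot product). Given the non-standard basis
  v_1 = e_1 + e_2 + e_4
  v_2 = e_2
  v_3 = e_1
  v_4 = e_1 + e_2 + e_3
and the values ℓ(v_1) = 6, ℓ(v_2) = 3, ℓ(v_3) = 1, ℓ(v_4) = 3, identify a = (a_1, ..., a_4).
a = (1, 3, -1, 2)

Write a = (a_1, ..., a_4) in the standard basis. For each basis vector v_i, ℓ(v_i) = <v_i, a> is a linear equation in the a_j's. Collect the n equations into a matrix system V a = ℓ, where row i of V is v_i (expressed in the standard basis). Since V is invertible (lower-triangular with 1s on the diagonal, up to permutation), solve by back-substitution:
  V =
[[1, 1, 0, 1],
 [0, 1, 0, 0],
 [1, 0, 0, 0],
 [1, 1, 1, 0]]
  V a = (6, 3, 1, 3)
Solving gives a = (1, 3, -1, 2).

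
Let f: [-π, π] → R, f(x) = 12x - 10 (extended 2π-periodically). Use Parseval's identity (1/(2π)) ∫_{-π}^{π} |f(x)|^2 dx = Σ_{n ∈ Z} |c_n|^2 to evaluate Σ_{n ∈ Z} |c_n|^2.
Σ |c_n|^2 = 48π^2 + 100

Expand and integrate term by term over [-π, π]:
  ∫ (12x)^2 dx = 144·(2π^3/3); ∫ 2·12·(-10)·x dx = 0 (odd integrand); ∫ (-10)^2 dx = 100·2π.
So (1/(2π)) ∫_{-π}^{π} (12x - 10)^2 dx = 144π^2/3 + 100 = 48π^2 + 100.
Parseval ⇒ Σ |c_n|^2 = 48π^2 + 100.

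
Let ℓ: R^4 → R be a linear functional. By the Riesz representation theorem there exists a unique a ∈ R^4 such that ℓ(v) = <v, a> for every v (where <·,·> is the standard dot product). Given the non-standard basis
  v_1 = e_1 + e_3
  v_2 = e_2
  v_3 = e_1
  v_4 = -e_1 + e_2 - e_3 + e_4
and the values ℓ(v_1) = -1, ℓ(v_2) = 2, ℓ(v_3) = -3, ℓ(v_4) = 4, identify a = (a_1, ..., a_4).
a = (-3, 2, 2, 1)

Write a = (a_1, ..., a_4) in the standard basis. For each basis vector v_i, ℓ(v_i) = <v_i, a> is a linear equation in the a_j's. Collect the n equations into a matrix system V a = ℓ, where row i of V is v_i (expressed in the standard basis). Since V is invertible (lower-triangular with 1s on the diagonal, up to permutation), solve by back-substitution:
  V =
[[1, 0, 1, 0],
 [0, 1, 0, 0],
 [1, 0, 0, 0],
 [-1, 1, -1, 1]]
  V a = (-1, 2, -3, 4)
Solving gives a = (-3, 2, 2, 1).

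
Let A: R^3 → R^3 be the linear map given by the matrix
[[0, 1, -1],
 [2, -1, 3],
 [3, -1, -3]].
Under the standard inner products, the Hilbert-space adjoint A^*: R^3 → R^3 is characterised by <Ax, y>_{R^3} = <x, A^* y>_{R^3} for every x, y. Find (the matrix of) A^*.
A^* = A^T =
[[0, 2, 3],
 [1, -1, -1],
 [-1, 3, -3]]

For real matrices with standard dot products, the defining identity <Ax, y> = <x, A^* y> gives (Ax)^T y = x^T (A^*) y, i.e. x^T A^T y = x^T (A^*) y. Since this holds for all x, y, we must have A^* = A^T. Therefore
A^* =
[[0, 2, 3],
 [1, -1, -1],
 [-1, 3, -3]].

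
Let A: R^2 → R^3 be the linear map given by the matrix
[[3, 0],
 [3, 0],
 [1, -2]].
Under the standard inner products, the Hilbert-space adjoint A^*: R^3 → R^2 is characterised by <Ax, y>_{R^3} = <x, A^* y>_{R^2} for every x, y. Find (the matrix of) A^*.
A^* = A^T =
[[3, 3, 1],
 [0, 0, -2]]

For real matrices with standard dot products, the defining identity <Ax, y> = <x, A^* y> gives (Ax)^T y = x^T (A^*) y, i.e. x^T A^T y = x^T (A^*) y. Since this holds for all x, y, we must have A^* = A^T. Therefore
A^* =
[[3, 3, 1],
 [0, 0, -2]].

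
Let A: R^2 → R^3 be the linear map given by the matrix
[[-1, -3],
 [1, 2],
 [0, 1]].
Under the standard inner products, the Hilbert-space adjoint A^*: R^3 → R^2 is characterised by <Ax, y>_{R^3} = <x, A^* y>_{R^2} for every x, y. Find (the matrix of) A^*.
A^* = A^T =
[[-1, 1, 0],
 [-3, 2, 1]]

For real matrices with standard dot products, the defining identity <Ax, y> = <x, A^* y> gives (Ax)^T y = x^T (A^*) y, i.e. x^T A^T y = x^T (A^*) y. Since this holds for all x, y, we must have A^* = A^T. Therefore
A^* =
[[-1, 1, 0],
 [-3, 2, 1]].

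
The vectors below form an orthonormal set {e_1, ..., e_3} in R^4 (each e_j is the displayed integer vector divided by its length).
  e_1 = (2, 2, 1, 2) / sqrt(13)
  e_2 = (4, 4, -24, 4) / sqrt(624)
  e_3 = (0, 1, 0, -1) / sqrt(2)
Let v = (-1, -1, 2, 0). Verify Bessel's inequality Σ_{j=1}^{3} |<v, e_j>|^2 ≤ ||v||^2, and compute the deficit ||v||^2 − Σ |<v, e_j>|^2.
Σ |<v, e_j>|^2 = 35/6; ||v||^2 = 6; deficit = 1/6

Write each e_j = u_j / sqrt(<u_j, u_j>) where u_j is the displayed integer vector. Then <v, e_j> = <v, u_j> / sqrt(<u_j, u_j>), so |<v, e_j>|^2 = <v, u_j>^2 / <u_j, u_j>.
Coefficients: <v, e_1> = -2/sqrt(13), <v, e_2> = -56/sqrt(624), <v, e_3> = -1/sqrt(2).
Square and sum: Σ |<v, e_j>|^2 = 35/6.
Compute ||v||^2 = v·v = 6.
Deficit = 6 − 35/6 = 1/6 ≥ 0, confirming Bessel's inequality. (The deficit equals ||v − Σ <v,e_j> e_j||^2, the squared distance from v to span{e_j}.)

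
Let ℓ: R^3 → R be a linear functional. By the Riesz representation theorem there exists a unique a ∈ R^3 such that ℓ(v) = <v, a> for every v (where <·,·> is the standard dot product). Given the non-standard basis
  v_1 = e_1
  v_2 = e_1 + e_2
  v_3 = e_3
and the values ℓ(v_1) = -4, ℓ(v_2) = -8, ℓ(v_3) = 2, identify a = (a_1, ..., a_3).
a = (-4, -4, 2)

Write a = (a_1, ..., a_3) in the standard basis. For each basis vector v_i, ℓ(v_i) = <v_i, a> is a linear equation in the a_j's. Collect the n equations into a matrix system V a = ℓ, where row i of V is v_i (expressed in the standard basis). Since V is invertible (lower-triangular with 1s on the diagonal, up to permutation), solve by back-substitution:
  V =
[[1, 0, 0],
 [1, 1, 0],
 [0, 0, 1]]
  V a = (-4, -8, 2)
Solving gives a = (-4, -4, 2).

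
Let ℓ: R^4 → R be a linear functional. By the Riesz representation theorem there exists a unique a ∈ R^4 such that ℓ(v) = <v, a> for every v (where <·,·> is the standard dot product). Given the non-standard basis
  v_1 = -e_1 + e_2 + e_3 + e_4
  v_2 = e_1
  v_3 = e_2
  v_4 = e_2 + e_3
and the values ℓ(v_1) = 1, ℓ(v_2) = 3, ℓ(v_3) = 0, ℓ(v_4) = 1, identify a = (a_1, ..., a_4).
a = (3, 0, 1, 3)

Write a = (a_1, ..., a_4) in the standard basis. For each basis vector v_i, ℓ(v_i) = <v_i, a> is a linear equation in the a_j's. Collect the n equations into a matrix system V a = ℓ, where row i of V is v_i (expressed in the standard basis). Since V is invertible (lower-triangular with 1s on the diagonal, up to permutation), solve by back-substitution:
  V =
[[-1, 1, 1, 1],
 [1, 0, 0, 0],
 [0, 1, 0, 0],
 [0, 1, 1, 0]]
  V a = (1, 3, 0, 1)
Solving gives a = (3, 0, 1, 3).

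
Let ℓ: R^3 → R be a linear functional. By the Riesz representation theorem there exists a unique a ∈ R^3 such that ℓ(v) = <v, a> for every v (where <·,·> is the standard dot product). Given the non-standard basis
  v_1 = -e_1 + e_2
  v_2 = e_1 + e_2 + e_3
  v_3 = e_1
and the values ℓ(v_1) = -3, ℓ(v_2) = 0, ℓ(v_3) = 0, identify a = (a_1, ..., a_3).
a = (0, -3, 3)

Write a = (a_1, ..., a_3) in the standard basis. For each basis vector v_i, ℓ(v_i) = <v_i, a> is a linear equation in the a_j's. Collect the n equations into a matrix system V a = ℓ, where row i of V is v_i (expressed in the standard basis). Since V is invertible (lower-triangular with 1s on the diagonal, up to permutation), solve by back-substitution:
  V =
[[-1, 1, 0],
 [1, 1, 1],
 [1, 0, 0]]
  V a = (-3, 0, 0)
Solving gives a = (0, -3, 3).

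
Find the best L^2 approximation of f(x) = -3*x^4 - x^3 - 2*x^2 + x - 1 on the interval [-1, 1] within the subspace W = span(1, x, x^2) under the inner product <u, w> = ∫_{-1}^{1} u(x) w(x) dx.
g(x) = -32*x^2/7 + 2*x/5 - 26/35

The best approximation g ∈ W is the orthogonal projection of f onto W. Writing g = a_0 + a_1 x + a_2 x^2, the coefficients solve the normal equations G · a = b where
  G_{ij} = <φ_i, φ_j> and b_i = <f, φ_i>, with φ_0 = 1, φ_1 = x, φ_2 = x^2.
G =
  [2, 0, 2/3]
  [0, 2/3, 0]
  [2/3, 0, 2/5],
b = (-68/15, 4/15, -244/105).
Solving gives a_0 = -26/35, a_1 = 2/5, a_2 = -32/7, so
  g(x) = -32*x^2/7 + 2*x/5 - 26/35.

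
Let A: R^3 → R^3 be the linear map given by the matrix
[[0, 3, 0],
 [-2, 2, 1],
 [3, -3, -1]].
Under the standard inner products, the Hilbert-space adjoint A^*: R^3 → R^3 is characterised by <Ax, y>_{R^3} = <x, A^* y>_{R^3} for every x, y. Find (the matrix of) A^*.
A^* = A^T =
[[0, -2, 3],
 [3, 2, -3],
 [0, 1, -1]]

For real matrices with standard dot products, the defining identity <Ax, y> = <x, A^* y> gives (Ax)^T y = x^T (A^*) y, i.e. x^T A^T y = x^T (A^*) y. Since this holds for all x, y, we must have A^* = A^T. Therefore
A^* =
[[0, -2, 3],
 [3, 2, -3],
 [0, 1, -1]].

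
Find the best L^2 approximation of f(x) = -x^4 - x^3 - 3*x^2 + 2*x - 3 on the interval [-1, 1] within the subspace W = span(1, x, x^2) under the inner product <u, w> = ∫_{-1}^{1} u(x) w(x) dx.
g(x) = -27*x^2/7 + 7*x/5 - 102/35

The best approximation g ∈ W is the orthogonal projection of f onto W. Writing g = a_0 + a_1 x + a_2 x^2, the coefficients solve the normal equations G · a = b where
  G_{ij} = <φ_i, φ_j> and b_i = <f, φ_i>, with φ_0 = 1, φ_1 = x, φ_2 = x^2.
G =
  [2, 0, 2/3]
  [0, 2/3, 0]
  [2/3, 0, 2/5],
b = (-42/5, 14/15, -122/35).
Solving gives a_0 = -102/35, a_1 = 7/5, a_2 = -27/7, so
  g(x) = -27*x^2/7 + 7*x/5 - 102/35.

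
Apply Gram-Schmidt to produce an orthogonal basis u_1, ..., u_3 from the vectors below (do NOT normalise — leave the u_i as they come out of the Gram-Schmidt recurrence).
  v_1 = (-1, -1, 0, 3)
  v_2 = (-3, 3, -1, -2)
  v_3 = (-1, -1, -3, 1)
Orthogonal basis:
  u_1 = (-1, -1, 0, 3)
  u_2 = (-39/11, 27/11, -1, -4/11)
  u_3 = (27/217, -219/217, -610/217, -64/217)

Apply the Gram-Schmidt recurrence
  u_1 = v_1
  u_i = v_i − Σ_{j<i} ((v_i · u_j) / (u_j · u_j)) · u_j.

Step by step this gives:
  u_1 = (-1, -1, 0, 3)
  u_2 = (-39/11, 27/11, -1, -4/11)
  u_3 = (27/217, -219/217, -610/217, -64/217)

Orthogonality check:
  u_2 · u_1 = 0 (should be 0)
  u_3 · u_1 = 0 (should be 0)
  u_3 · u_2 = 0 (should be 0)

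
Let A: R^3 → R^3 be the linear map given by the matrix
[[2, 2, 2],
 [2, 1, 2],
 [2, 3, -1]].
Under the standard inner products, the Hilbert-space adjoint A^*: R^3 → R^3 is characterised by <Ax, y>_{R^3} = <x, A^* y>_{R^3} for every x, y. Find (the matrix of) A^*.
A^* = A^T =
[[2, 2, 2],
 [2, 1, 3],
 [2, 2, -1]]

For real matrices with standard dot products, the defining identity <Ax, y> = <x, A^* y> gives (Ax)^T y = x^T (A^*) y, i.e. x^T A^T y = x^T (A^*) y. Since this holds for all x, y, we must have A^* = A^T. Therefore
A^* =
[[2, 2, 2],
 [2, 1, 3],
 [2, 2, -1]].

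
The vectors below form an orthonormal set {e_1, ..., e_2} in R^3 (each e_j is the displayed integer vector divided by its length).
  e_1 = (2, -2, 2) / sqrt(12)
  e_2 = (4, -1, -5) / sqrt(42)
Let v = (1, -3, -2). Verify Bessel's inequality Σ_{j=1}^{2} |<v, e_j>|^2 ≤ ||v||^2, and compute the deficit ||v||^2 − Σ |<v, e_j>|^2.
Σ |<v, e_j>|^2 = 115/14; ||v||^2 = 14; deficit = 81/14

Write each e_j = u_j / sqrt(<u_j, u_j>) where u_j is the displayed integer vector. Then <v, e_j> = <v, u_j> / sqrt(<u_j, u_j>), so |<v, e_j>|^2 = <v, u_j>^2 / <u_j, u_j>.
Coefficients: <v, e_1> = 4/sqrt(12), <v, e_2> = 17/sqrt(42).
Square and sum: Σ |<v, e_j>|^2 = 115/14.
Compute ||v||^2 = v·v = 14.
Deficit = 14 − 115/14 = 81/14 ≥ 0, confirming Bessel's inequality. (The deficit equals ||v − Σ <v,e_j> e_j||^2, the squared distance from v to span{e_j}.)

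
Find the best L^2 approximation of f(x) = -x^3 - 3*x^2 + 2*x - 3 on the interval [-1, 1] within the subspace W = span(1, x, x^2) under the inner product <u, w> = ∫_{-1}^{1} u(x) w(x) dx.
g(x) = -3*x^2 + 7*x/5 - 3

The best approximation g ∈ W is the orthogonal projection of f onto W. Writing g = a_0 + a_1 x + a_2 x^2, the coefficients solve the normal equations G · a = b where
  G_{ij} = <φ_i, φ_j> and b_i = <f, φ_i>, with φ_0 = 1, φ_1 = x, φ_2 = x^2.
G =
  [2, 0, 2/3]
  [0, 2/3, 0]
  [2/3, 0, 2/5],
b = (-8, 14/15, -16/5).
Solving gives a_0 = -3, a_1 = 7/5, a_2 = -3, so
  g(x) = -3*x^2 + 7*x/5 - 3.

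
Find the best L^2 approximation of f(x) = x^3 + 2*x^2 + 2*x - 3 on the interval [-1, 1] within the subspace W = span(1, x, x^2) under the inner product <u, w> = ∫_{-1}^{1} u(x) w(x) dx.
g(x) = 2*x^2 + 13*x/5 - 3

The best approximation g ∈ W is the orthogonal projection of f onto W. Writing g = a_0 + a_1 x + a_2 x^2, the coefficients solve the normal equations G · a = b where
  G_{ij} = <φ_i, φ_j> and b_i = <f, φ_i>, with φ_0 = 1, φ_1 = x, φ_2 = x^2.
G =
  [2, 0, 2/3]
  [0, 2/3, 0]
  [2/3, 0, 2/5],
b = (-14/3, 26/15, -6/5).
Solving gives a_0 = -3, a_1 = 13/5, a_2 = 2, so
  g(x) = 2*x^2 + 13*x/5 - 3.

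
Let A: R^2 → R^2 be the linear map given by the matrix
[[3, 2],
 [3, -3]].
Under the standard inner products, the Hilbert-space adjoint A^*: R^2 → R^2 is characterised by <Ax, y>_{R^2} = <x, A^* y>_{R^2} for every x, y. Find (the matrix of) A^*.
A^* = A^T =
[[3, 3],
 [2, -3]]

For real matrices with standard dot products, the defining identity <Ax, y> = <x, A^* y> gives (Ax)^T y = x^T (A^*) y, i.e. x^T A^T y = x^T (A^*) y. Since this holds for all x, y, we must have A^* = A^T. Therefore
A^* =
[[3, 3],
 [2, -3]].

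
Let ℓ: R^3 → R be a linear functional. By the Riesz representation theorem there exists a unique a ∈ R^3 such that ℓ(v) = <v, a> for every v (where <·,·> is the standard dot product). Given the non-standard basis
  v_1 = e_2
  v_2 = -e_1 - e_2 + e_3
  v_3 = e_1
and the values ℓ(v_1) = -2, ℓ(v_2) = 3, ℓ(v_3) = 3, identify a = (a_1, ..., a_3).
a = (3, -2, 4)

Write a = (a_1, ..., a_3) in the standard basis. For each basis vector v_i, ℓ(v_i) = <v_i, a> is a linear equation in the a_j's. Collect the n equations into a matrix system V a = ℓ, where row i of V is v_i (expressed in the standard basis). Since V is invertible (lower-triangular with 1s on the diagonal, up to permutation), solve by back-substitution:
  V =
[[0, 1, 0],
 [-1, -1, 1],
 [1, 0, 0]]
  V a = (-2, 3, 3)
Solving gives a = (3, -2, 4).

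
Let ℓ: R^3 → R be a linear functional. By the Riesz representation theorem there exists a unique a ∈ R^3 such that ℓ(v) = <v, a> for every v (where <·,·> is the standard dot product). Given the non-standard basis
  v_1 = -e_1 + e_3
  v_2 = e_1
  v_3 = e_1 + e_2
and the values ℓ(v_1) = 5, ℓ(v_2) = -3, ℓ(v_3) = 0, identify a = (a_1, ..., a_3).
a = (-3, 3, 2)

Write a = (a_1, ..., a_3) in the standard basis. For each basis vector v_i, ℓ(v_i) = <v_i, a> is a linear equation in the a_j's. Collect the n equations into a matrix system V a = ℓ, where row i of V is v_i (expressed in the standard basis). Since V is invertible (lower-triangular with 1s on the diagonal, up to permutation), solve by back-substitution:
  V =
[[-1, 0, 1],
 [1, 0, 0],
 [1, 1, 0]]
  V a = (5, -3, 0)
Solving gives a = (-3, 3, 2).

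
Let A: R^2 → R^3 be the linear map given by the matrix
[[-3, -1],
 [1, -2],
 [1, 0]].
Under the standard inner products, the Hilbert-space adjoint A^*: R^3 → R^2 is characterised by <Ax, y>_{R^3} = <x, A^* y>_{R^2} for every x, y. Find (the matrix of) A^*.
A^* = A^T =
[[-3, 1, 1],
 [-1, -2, 0]]

For real matrices with standard dot products, the defining identity <Ax, y> = <x, A^* y> gives (Ax)^T y = x^T (A^*) y, i.e. x^T A^T y = x^T (A^*) y. Since this holds for all x, y, we must have A^* = A^T. Therefore
A^* =
[[-3, 1, 1],
 [-1, -2, 0]].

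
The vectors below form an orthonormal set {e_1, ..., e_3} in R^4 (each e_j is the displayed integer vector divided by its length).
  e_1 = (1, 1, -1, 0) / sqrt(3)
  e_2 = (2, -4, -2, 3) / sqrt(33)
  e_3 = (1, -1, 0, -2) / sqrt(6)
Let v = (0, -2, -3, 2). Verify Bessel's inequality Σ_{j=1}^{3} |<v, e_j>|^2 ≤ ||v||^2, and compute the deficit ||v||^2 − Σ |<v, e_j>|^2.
Σ |<v, e_j>|^2 = 433/33; ||v||^2 = 17; deficit = 128/33

Write each e_j = u_j / sqrt(<u_j, u_j>) where u_j is the displayed integer vector. Then <v, e_j> = <v, u_j> / sqrt(<u_j, u_j>), so |<v, e_j>|^2 = <v, u_j>^2 / <u_j, u_j>.
Coefficients: <v, e_1> = 1/sqrt(3), <v, e_2> = 20/sqrt(33), <v, e_3> = -2/sqrt(6).
Square and sum: Σ |<v, e_j>|^2 = 433/33.
Compute ||v||^2 = v·v = 17.
Deficit = 17 − 433/33 = 128/33 ≥ 0, confirming Bessel's inequality. (The deficit equals ||v − Σ <v,e_j> e_j||^2, the squared distance from v to span{e_j}.)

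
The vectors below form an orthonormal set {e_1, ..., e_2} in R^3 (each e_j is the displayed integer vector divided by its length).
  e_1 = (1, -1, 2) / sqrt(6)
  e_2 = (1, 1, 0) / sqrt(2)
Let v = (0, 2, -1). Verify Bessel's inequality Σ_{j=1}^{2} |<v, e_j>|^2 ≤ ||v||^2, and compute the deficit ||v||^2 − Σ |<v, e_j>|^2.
Σ |<v, e_j>|^2 = 14/3; ||v||^2 = 5; deficit = 1/3

Write each e_j = u_j / sqrt(<u_j, u_j>) where u_j is the displayed integer vector. Then <v, e_j> = <v, u_j> / sqrt(<u_j, u_j>), so |<v, e_j>|^2 = <v, u_j>^2 / <u_j, u_j>.
Coefficients: <v, e_1> = -4/sqrt(6), <v, e_2> = 2/sqrt(2).
Square and sum: Σ |<v, e_j>|^2 = 14/3.
Compute ||v||^2 = v·v = 5.
Deficit = 5 − 14/3 = 1/3 ≥ 0, confirming Bessel's inequality. (The deficit equals ||v − Σ <v,e_j> e_j||^2, the squared distance from v to span{e_j}.)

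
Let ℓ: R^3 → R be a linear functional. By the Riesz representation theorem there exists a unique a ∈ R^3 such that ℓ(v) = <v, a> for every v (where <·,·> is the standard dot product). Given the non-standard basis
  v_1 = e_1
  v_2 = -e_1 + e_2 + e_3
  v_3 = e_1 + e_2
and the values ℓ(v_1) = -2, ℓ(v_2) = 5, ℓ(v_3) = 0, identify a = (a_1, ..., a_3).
a = (-2, 2, 1)

Write a = (a_1, ..., a_3) in the standard basis. For each basis vector v_i, ℓ(v_i) = <v_i, a> is a linear equation in the a_j's. Collect the n equations into a matrix system V a = ℓ, where row i of V is v_i (expressed in the standard basis). Since V is invertible (lower-triangular with 1s on the diagonal, up to permutation), solve by back-substitution:
  V =
[[1, 0, 0],
 [-1, 1, 1],
 [1, 1, 0]]
  V a = (-2, 5, 0)
Solving gives a = (-2, 2, 1).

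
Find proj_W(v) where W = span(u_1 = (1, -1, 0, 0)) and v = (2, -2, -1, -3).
proj_W(v) = (2, -2, 0, 0)

Set up U = [u_1 | ... | u_1] ∈ R^(4×1). The projector onto W = col(U) is P = U (U^T U)^(-1) U^T.
Compute U^T U =
  [2],
and U^T v = (4).
Solve U^T U · c = U^T v for the coefficients: c = (2). The projection is proj_W(v) = U c.
Check: (v - proj_W(v)) · u_1 = 0  (should be 0).
Result: proj_W(v) = (2, -2, 0, 0).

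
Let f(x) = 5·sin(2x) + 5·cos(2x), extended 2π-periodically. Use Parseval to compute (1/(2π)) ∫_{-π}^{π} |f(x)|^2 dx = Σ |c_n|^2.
Σ |c_n|^2 = 25

Expand |f|^2 and use orthogonality of {sin(nx), cos(mx)} on [-π, π]:
  ∫_{-π}^{π} sin(nx)^2 dx = π, ∫ cos(mx)^2 dx = π, and cross terms integrate to 0.
So ∫_{-π}^{π} f(x)^2 dx = 5^2 · π + 5^2 · π = (25 + 25)π.
Divide by 2π: (25 + 25)/2 = 25.
By Parseval, this equals Σ |c_n|^2.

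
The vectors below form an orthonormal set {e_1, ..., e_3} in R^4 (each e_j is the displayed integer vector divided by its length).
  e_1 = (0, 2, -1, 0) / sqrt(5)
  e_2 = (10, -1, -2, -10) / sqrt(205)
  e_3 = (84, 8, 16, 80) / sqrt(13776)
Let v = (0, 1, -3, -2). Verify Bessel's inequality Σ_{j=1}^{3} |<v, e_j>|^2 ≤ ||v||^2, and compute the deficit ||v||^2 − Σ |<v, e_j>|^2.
Σ |<v, e_j>|^2 = 230/21; ||v||^2 = 14; deficit = 64/21

Write each e_j = u_j / sqrt(<u_j, u_j>) where u_j is the displayed integer vector. Then <v, e_j> = <v, u_j> / sqrt(<u_j, u_j>), so |<v, e_j>|^2 = <v, u_j>^2 / <u_j, u_j>.
Coefficients: <v, e_1> = 5/sqrt(5), <v, e_2> = 25/sqrt(205), <v, e_3> = -200/sqrt(13776).
Square and sum: Σ |<v, e_j>|^2 = 230/21.
Compute ||v||^2 = v·v = 14.
Deficit = 14 − 230/21 = 64/21 ≥ 0, confirming Bessel's inequality. (The deficit equals ||v − Σ <v,e_j> e_j||^2, the squared distance from v to span{e_j}.)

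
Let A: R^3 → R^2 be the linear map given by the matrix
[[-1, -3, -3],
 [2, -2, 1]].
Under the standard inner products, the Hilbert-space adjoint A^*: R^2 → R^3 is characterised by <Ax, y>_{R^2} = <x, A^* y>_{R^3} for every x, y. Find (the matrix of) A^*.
A^* = A^T =
[[-1, 2],
 [-3, -2],
 [-3, 1]]

For real matrices with standard dot products, the defining identity <Ax, y> = <x, A^* y> gives (Ax)^T y = x^T (A^*) y, i.e. x^T A^T y = x^T (A^*) y. Since this holds for all x, y, we must have A^* = A^T. Therefore
A^* =
[[-1, 2],
 [-3, -2],
 [-3, 1]].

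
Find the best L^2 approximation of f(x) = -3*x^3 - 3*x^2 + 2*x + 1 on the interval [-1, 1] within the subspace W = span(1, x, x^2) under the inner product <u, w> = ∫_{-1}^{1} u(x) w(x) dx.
g(x) = -3*x^2 + x/5 + 1

The best approximation g ∈ W is the orthogonal projection of f onto W. Writing g = a_0 + a_1 x + a_2 x^2, the coefficients solve the normal equations G · a = b where
  G_{ij} = <φ_i, φ_j> and b_i = <f, φ_i>, with φ_0 = 1, φ_1 = x, φ_2 = x^2.
G =
  [2, 0, 2/3]
  [0, 2/3, 0]
  [2/3, 0, 2/5],
b = (0, 2/15, -8/15).
Solving gives a_0 = 1, a_1 = 1/5, a_2 = -3, so
  g(x) = -3*x^2 + x/5 + 1.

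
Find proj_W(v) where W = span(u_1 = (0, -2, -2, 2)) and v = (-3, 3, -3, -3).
proj_W(v) = (0, 1, 1, -1)

Set up U = [u_1 | ... | u_1] ∈ R^(4×1). The projector onto W = col(U) is P = U (U^T U)^(-1) U^T.
Compute U^T U =
  [12],
and U^T v = (-6).
Solve U^T U · c = U^T v for the coefficients: c = (-1/2). The projection is proj_W(v) = U c.
Check: (v - proj_W(v)) · u_1 = 0  (should be 0).
Result: proj_W(v) = (0, 1, 1, -1).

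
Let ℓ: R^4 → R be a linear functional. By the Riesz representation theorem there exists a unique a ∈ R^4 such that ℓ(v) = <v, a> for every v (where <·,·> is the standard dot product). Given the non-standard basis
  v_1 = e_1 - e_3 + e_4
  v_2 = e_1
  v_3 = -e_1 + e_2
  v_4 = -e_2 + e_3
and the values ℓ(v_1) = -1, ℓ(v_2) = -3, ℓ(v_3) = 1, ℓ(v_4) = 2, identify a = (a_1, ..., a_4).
a = (-3, -2, 0, 2)

Write a = (a_1, ..., a_4) in the standard basis. For each basis vector v_i, ℓ(v_i) = <v_i, a> is a linear equation in the a_j's. Collect the n equations into a matrix system V a = ℓ, where row i of V is v_i (expressed in the standard basis). Since V is invertible (lower-triangular with 1s on the diagonal, up to permutation), solve by back-substitution:
  V =
[[1, 0, -1, 1],
 [1, 0, 0, 0],
 [-1, 1, 0, 0],
 [0, -1, 1, 0]]
  V a = (-1, -3, 1, 2)
Solving gives a = (-3, -2, 0, 2).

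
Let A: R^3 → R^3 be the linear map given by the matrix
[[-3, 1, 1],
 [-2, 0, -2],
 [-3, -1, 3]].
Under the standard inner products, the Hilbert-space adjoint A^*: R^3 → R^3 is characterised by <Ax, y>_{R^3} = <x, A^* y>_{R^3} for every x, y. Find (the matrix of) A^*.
A^* = A^T =
[[-3, -2, -3],
 [1, 0, -1],
 [1, -2, 3]]

For real matrices with standard dot products, the defining identity <Ax, y> = <x, A^* y> gives (Ax)^T y = x^T (A^*) y, i.e. x^T A^T y = x^T (A^*) y. Since this holds for all x, y, we must have A^* = A^T. Therefore
A^* =
[[-3, -2, -3],
 [1, 0, -1],
 [1, -2, 3]].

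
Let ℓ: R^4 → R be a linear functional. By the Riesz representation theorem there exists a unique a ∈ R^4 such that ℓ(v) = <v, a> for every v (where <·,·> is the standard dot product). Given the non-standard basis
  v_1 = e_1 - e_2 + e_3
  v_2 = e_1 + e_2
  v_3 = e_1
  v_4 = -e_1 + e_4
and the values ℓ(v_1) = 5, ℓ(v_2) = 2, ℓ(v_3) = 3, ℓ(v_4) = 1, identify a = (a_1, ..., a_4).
a = (3, -1, 1, 4)

Write a = (a_1, ..., a_4) in the standard basis. For each basis vector v_i, ℓ(v_i) = <v_i, a> is a linear equation in the a_j's. Collect the n equations into a matrix system V a = ℓ, where row i of V is v_i (expressed in the standard basis). Since V is invertible (lower-triangular with 1s on the diagonal, up to permutation), solve by back-substitution:
  V =
[[1, -1, 1, 0],
 [1, 1, 0, 0],
 [1, 0, 0, 0],
 [-1, 0, 0, 1]]
  V a = (5, 2, 3, 1)
Solving gives a = (3, -1, 1, 4).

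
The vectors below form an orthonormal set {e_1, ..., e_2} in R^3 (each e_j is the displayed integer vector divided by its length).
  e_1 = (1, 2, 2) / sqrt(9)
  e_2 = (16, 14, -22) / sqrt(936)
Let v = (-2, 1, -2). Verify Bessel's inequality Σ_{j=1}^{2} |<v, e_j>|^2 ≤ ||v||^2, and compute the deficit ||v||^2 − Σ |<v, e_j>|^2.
Σ |<v, e_j>|^2 = 5/2; ||v||^2 = 9; deficit = 13/2

Write each e_j = u_j / sqrt(<u_j, u_j>) where u_j is the displayed integer vector. Then <v, e_j> = <v, u_j> / sqrt(<u_j, u_j>), so |<v, e_j>|^2 = <v, u_j>^2 / <u_j, u_j>.
Coefficients: <v, e_1> = -4/sqrt(9), <v, e_2> = 26/sqrt(936).
Square and sum: Σ |<v, e_j>|^2 = 5/2.
Compute ||v||^2 = v·v = 9.
Deficit = 9 − 5/2 = 13/2 ≥ 0, confirming Bessel's inequality. (The deficit equals ||v − Σ <v,e_j> e_j||^2, the squared distance from v to span{e_j}.)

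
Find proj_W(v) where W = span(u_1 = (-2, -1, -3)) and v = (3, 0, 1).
proj_W(v) = (9/7, 9/14, 27/14)

Set up U = [u_1 | ... | u_1] ∈ R^(3×1). The projector onto W = col(U) is P = U (U^T U)^(-1) U^T.
Compute U^T U =
  [14],
and U^T v = (-9).
Solve U^T U · c = U^T v for the coefficients: c = (-9/14). The projection is proj_W(v) = U c.
Check: (v - proj_W(v)) · u_1 = 0  (should be 0).
Result: proj_W(v) = (9/7, 9/14, 27/14).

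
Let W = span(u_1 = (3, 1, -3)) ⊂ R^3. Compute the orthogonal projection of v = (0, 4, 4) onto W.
proj_W(v) = (-24/19, -8/19, 24/19)

Set up U = [u_1 | ... | u_1] ∈ R^(3×1). The projector onto W = col(U) is P = U (U^T U)^(-1) U^T.
Compute U^T U =
  [19],
and U^T v = (-8).
Solve U^T U · c = U^T v for the coefficients: c = (-8/19). The projection is proj_W(v) = U c.
Check: (v - proj_W(v)) · u_1 = 0  (should be 0).
Result: proj_W(v) = (-24/19, -8/19, 24/19).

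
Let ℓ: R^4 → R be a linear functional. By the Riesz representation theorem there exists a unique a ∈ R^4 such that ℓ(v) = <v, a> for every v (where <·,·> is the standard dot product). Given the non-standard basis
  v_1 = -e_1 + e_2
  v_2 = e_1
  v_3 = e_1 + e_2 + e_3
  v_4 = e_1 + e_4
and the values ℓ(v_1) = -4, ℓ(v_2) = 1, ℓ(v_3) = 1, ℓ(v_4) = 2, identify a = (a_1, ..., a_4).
a = (1, -3, 3, 1)

Write a = (a_1, ..., a_4) in the standard basis. For each basis vector v_i, ℓ(v_i) = <v_i, a> is a linear equation in the a_j's. Collect the n equations into a matrix system V a = ℓ, where row i of V is v_i (expressed in the standard basis). Since V is invertible (lower-triangular with 1s on the diagonal, up to permutation), solve by back-substitution:
  V =
[[-1, 1, 0, 0],
 [1, 0, 0, 0],
 [1, 1, 1, 0],
 [1, 0, 0, 1]]
  V a = (-4, 1, 1, 2)
Solving gives a = (1, -3, 3, 1).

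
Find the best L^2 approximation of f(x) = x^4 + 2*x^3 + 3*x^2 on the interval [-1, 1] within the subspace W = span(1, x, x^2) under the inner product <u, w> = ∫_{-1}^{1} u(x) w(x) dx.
g(x) = 27*x^2/7 + 6*x/5 - 3/35

The best approximation g ∈ W is the orthogonal projection of f onto W. Writing g = a_0 + a_1 x + a_2 x^2, the coefficients solve the normal equations G · a = b where
  G_{ij} = <φ_i, φ_j> and b_i = <f, φ_i>, with φ_0 = 1, φ_1 = x, φ_2 = x^2.
G =
  [2, 0, 2/3]
  [0, 2/3, 0]
  [2/3, 0, 2/5],
b = (12/5, 4/5, 52/35).
Solving gives a_0 = -3/35, a_1 = 6/5, a_2 = 27/7, so
  g(x) = 27*x^2/7 + 6*x/5 - 3/35.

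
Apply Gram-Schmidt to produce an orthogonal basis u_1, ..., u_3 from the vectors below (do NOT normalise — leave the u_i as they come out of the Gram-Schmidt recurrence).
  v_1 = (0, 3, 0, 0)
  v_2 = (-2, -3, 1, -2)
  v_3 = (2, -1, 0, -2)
Orthogonal basis:
  u_1 = (0, 3, 0, 0)
  u_2 = (-2, 0, 1, -2)
  u_3 = (2, 0, 0, -2)

Apply the Gram-Schmidt recurrence
  u_1 = v_1
  u_i = v_i − Σ_{j<i} ((v_i · u_j) / (u_j · u_j)) · u_j.

Step by step this gives:
  u_1 = (0, 3, 0, 0)
  u_2 = (-2, 0, 1, -2)
  u_3 = (2, 0, 0, -2)

Orthogonality check:
  u_2 · u_1 = 0 (should be 0)
  u_3 · u_1 = 0 (should be 0)
  u_3 · u_2 = 0 (should be 0)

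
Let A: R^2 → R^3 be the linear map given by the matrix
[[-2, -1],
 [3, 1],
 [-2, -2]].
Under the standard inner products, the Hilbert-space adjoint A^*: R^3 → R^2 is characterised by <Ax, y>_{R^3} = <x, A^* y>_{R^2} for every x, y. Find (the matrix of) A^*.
A^* = A^T =
[[-2, 3, -2],
 [-1, 1, -2]]

For real matrices with standard dot products, the defining identity <Ax, y> = <x, A^* y> gives (Ax)^T y = x^T (A^*) y, i.e. x^T A^T y = x^T (A^*) y. Since this holds for all x, y, we must have A^* = A^T. Therefore
A^* =
[[-2, 3, -2],
 [-1, 1, -2]].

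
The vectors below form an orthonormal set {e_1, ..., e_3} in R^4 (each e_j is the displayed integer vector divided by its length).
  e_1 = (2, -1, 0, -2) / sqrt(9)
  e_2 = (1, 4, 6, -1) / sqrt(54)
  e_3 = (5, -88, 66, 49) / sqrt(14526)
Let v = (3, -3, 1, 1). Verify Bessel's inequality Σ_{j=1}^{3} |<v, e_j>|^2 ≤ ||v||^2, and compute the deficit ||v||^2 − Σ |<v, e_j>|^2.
Σ |<v, e_j>|^2 = 4419/269; ||v||^2 = 20; deficit = 961/269

Write each e_j = u_j / sqrt(<u_j, u_j>) where u_j is the displayed integer vector. Then <v, e_j> = <v, u_j> / sqrt(<u_j, u_j>), so |<v, e_j>|^2 = <v, u_j>^2 / <u_j, u_j>.
Coefficients: <v, e_1> = 7/sqrt(9), <v, e_2> = -4/sqrt(54), <v, e_3> = 394/sqrt(14526).
Square and sum: Σ |<v, e_j>|^2 = 4419/269.
Compute ||v||^2 = v·v = 20.
Deficit = 20 − 4419/269 = 961/269 ≥ 0, confirming Bessel's inequality. (The deficit equals ||v − Σ <v,e_j> e_j||^2, the squared distance from v to span{e_j}.)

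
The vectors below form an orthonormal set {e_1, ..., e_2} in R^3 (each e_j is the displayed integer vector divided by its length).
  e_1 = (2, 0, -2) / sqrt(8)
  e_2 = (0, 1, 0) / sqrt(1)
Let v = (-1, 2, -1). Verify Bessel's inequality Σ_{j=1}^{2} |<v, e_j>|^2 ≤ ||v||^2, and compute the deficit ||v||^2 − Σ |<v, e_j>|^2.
Σ |<v, e_j>|^2 = 4; ||v||^2 = 6; deficit = 2

Write each e_j = u_j / sqrt(<u_j, u_j>) where u_j is the displayed integer vector. Then <v, e_j> = <v, u_j> / sqrt(<u_j, u_j>), so |<v, e_j>|^2 = <v, u_j>^2 / <u_j, u_j>.
Coefficients: <v, e_1> = 0/sqrt(8), <v, e_2> = 2/sqrt(1).
Square and sum: Σ |<v, e_j>|^2 = 4.
Compute ||v||^2 = v·v = 6.
Deficit = 6 − 4 = 2 ≥ 0, confirming Bessel's inequality. (The deficit equals ||v − Σ <v,e_j> e_j||^2, the squared distance from v to span{e_j}.)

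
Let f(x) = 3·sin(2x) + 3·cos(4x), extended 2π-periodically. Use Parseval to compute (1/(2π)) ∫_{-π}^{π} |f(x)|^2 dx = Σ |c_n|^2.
Σ |c_n|^2 = 9

Expand |f|^2 and use orthogonality of {sin(nx), cos(mx)} on [-π, π]:
  ∫_{-π}^{π} sin(nx)^2 dx = π, ∫ cos(mx)^2 dx = π, and cross terms integrate to 0.
So ∫_{-π}^{π} f(x)^2 dx = 3^2 · π + 3^2 · π = (9 + 9)π.
Divide by 2π: (9 + 9)/2 = 9.
By Parseval, this equals Σ |c_n|^2.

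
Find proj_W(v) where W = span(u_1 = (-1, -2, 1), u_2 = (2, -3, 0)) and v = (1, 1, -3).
proj_W(v) = (55/31, 47/31, -37/31)

Set up U = [u_1 | ... | u_2] ∈ R^(3×2). The projector onto W = col(U) is P = U (U^T U)^(-1) U^T.
Compute U^T U =
  [6, 4]
  [4, 13],
and U^T v = (-6, -1).
Solve U^T U · c = U^T v for the coefficients: c = (-37/31, 9/31). The projection is proj_W(v) = U c.
Check: (v - proj_W(v)) · u_1 = 0  (should be 0).
Check: (v - proj_W(v)) · u_2 = 0  (should be 0).
Result: proj_W(v) = (55/31, 47/31, -37/31).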